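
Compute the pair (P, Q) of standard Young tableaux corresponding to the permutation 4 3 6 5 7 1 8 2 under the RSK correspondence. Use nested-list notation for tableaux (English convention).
P = [[1, 2, 7, 8], [3, 5], [4, 6]], Q = [[1, 3, 5, 7], [2, 4], [6, 8]]

Insert each entry of the permutation into P by Schensted row insertion, recording in Q the position of each new cell.

Insert 4: appended to row 1. P = [[4]].
Insert 3: 3 bumps 4 from row 1; 4 starts row 2. P = [[3], [4]].
Insert 6: appended to row 1. P = [[3, 6], [4]].
Insert 5: 5 bumps 6 from row 1; 6 appends to row 2. P = [[3, 5], [4, 6]].
Insert 7: appended to row 1. P = [[3, 5, 7], [4, 6]].
Insert 1: 1 bumps 3 from row 1; 3 bumps 4 from row 2; 4 starts row 3. P = [[1, 5, 7], [3, 6], [4]].
Insert 8: appended to row 1. P = [[1, 5, 7, 8], [3, 6], [4]].
Insert 2: 2 bumps 5 from row 1; 5 bumps 6 from row 2; 6 appends to row 3. P = [[1, 2, 7, 8], [3, 5], [4, 6]].

So P = [[1, 2, 7, 8], [3, 5], [4, 6]], Q = [[1, 3, 5, 7], [2, 4], [6, 8]].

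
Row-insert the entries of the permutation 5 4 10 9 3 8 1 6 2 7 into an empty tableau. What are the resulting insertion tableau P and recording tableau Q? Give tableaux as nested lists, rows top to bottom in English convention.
Insert each entry of the permutation into P by Schensted row insertion, recording in Q the position of each new cell.

Insert 5: appended to row 1. P = [[5]].
Insert 4: 4 bumps 5 from row 1; 5 starts row 2. P = [[4], [5]].
Insert 10: appended to row 1. P = [[4, 10], [5]].
Insert 9: 9 bumps 10 from row 1; 10 appends to row 2. P = [[4, 9], [5, 10]].
Insert 3: 3 bumps 4 from row 1; 4 bumps 5 from row 2; 5 starts row 3. P = [[3, 9], [4, 10], [5]].
Insert 8: 8 bumps 9 from row 1; 9 bumps 10 from row 2; 10 appends to row 3. P = [[3, 8], [4, 9], [5, 10]].
Insert 1: 1 bumps 3 from row 1; 3 bumps 4 from row 2; 4 bumps 5 from row 3; 5 starts row 4. P = [[1, 8], [3, 9], [4, 10], [5]].
Insert 6: 6 bumps 8 from row 1; 8 bumps 9 from row 2; 9 bumps 10 from row 3; 10 appends to row 4. P = [[1, 6], [3, 8], [4, 9], [5, 10]].
Insert 2: 2 bumps 6 from row 1; 6 bumps 8 from row 2; 8 bumps 9 from row 3; 9 bumps 10 from row 4; 10 starts row 5. P = [[1, 2], [3, 6], [4, 8], [5, 9], [10]].
Insert 7: appended to row 1. P = [[1, 2, 7], [3, 6], [4, 8], [5, 9], [10]].

So P = [[1, 2, 7], [3, 6], [4, 8], [5, 9], [10]], Q = [[1, 3, 10], [2, 4], [5, 6], [7, 8], [9]].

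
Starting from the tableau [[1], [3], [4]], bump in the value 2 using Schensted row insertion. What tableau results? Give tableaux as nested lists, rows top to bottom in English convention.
[[1, 2], [3], [4]]

2 is larger than every entry of row 1, so it is appended to row 1. The new tableau is [[1, 2], [3], [4]].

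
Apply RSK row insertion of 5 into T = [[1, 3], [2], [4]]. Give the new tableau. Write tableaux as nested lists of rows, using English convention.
5 is larger than every entry of row 1, so it is appended to row 1. The new tableau is [[1, 3, 5], [2], [4]].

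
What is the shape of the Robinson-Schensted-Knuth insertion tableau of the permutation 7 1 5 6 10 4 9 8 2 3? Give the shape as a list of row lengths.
[4, 2, 2, 2]

Row-insert each entry into an empty tableau.

After inserting 7: P = [[7]].
After inserting 1: P = [[1], [7]].
After inserting 5: P = [[1, 5], [7]].
After inserting 6: P = [[1, 5, 6], [7]].
After inserting 10: P = [[1, 5, 6, 10], [7]].
After inserting 4: P = [[1, 4, 6, 10], [5], [7]].
After inserting 9: P = [[1, 4, 6, 9], [5, 10], [7]].
After inserting 8: P = [[1, 4, 6, 8], [5, 9], [7, 10]].
After inserting 2: P = [[1, 2, 6, 8], [4, 9], [5, 10], [7]].
After inserting 3: P = [[1, 2, 3, 8], [4, 6], [5, 9], [7, 10]].

The final insertion tableau P = [[1, 2, 3, 8], [4, 6], [5, 9], [7, 10]] has shape [4, 2, 2, 2].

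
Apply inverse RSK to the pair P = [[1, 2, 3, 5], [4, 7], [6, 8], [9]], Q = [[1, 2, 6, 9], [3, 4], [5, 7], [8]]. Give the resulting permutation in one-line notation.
Reverse the RSK construction: for i from n down to 1, find the cell of Q containing i, remove the entry at that cell from P, and reverse-bump it up through P; the value ejected from row 1 is w(i).

Step i=9: Q has 9 at row 1, column 4; remove that cell from P, ejecting 5. So w(9) = 5. P is now [[1, 2, 3], [4, 7], [6, 8], [9]].
Step i=8: Q has 8 at row 4, column 1; remove 9 from row 4 of P and reverse-bump: 9 enters row 3 and ejects 8; 8 enters row 2 and ejects 7; 7 enters row 1 and ejects 3. So w(8) = 3. P is now [[1, 2, 7], [4, 8], [6, 9]].
Step i=7: Q has 7 at row 3, column 2; remove 9 from row 3 of P and reverse-bump: 9 enters row 2 and ejects 8; 8 enters row 1 and ejects 7. So w(7) = 7. P is now [[1, 2, 8], [4, 9], [6]].
Step i=6: Q has 6 at row 1, column 3; remove that cell from P, ejecting 8. So w(6) = 8. P is now [[1, 2], [4, 9], [6]].
Step i=5: Q has 5 at row 3, column 1; remove 6 from row 3 of P and reverse-bump: 6 enters row 2 and ejects 4; 4 enters row 1 and ejects 2. So w(5) = 2. P is now [[1, 4], [6, 9]].
Step i=4: Q has 4 at row 2, column 2; remove 9 from row 2 of P and reverse-bump: 9 enters row 1 and ejects 4. So w(4) = 4. P is now [[1, 9], [6]].
Step i=3: Q has 3 at row 2, column 1; remove 6 from row 2 of P and reverse-bump: 6 enters row 1 and ejects 1. So w(3) = 1. P is now [[6, 9]].
Step i=2: Q has 2 at row 1, column 2; remove that cell from P, ejecting 9. So w(2) = 9. P is now [[6]].
Step i=1: Q has 1 at row 1, column 1; remove that cell from P, ejecting 6. So w(1) = 6. P is now [].

So w = 6 9 1 4 2 8 7 3 5.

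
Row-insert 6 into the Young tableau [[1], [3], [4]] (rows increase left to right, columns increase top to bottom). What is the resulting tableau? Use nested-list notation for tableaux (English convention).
[[1, 6], [3], [4]]

6 is larger than every entry of row 1, so it is appended to row 1. The new tableau is [[1, 6], [3], [4]].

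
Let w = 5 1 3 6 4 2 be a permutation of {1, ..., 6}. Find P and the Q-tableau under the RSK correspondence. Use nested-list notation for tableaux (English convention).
P = [[1, 2, 4], [3, 6], [5]], Q = [[1, 3, 4], [2, 5], [6]]

Insert each entry of the permutation into P by Schensted row insertion, recording in Q the position of each new cell.

Insert 5: appended to row 1. P = [[5]], Q = [[1]].
Insert 1: 1 bumps 5 from row 1; 5 starts row 2. P = [[1], [5]], Q = [[1], [2]].
Insert 3: appended to row 1. P = [[1, 3], [5]], Q = [[1, 3], [2]].
Insert 6: appended to row 1. P = [[1, 3, 6], [5]], Q = [[1, 3, 4], [2]].
Insert 4: 4 bumps 6 from row 1; 6 appends to row 2. P = [[1, 3, 4], [5, 6]], Q = [[1, 3, 4], [2, 5]].
Insert 2: 2 bumps 3 from row 1; 3 bumps 5 from row 2; 5 starts row 3. P = [[1, 2, 4], [3, 6], [5]], Q = [[1, 3, 4], [2, 5], [6]].

So P = [[1, 2, 4], [3, 6], [5]], Q = [[1, 3, 4], [2, 5], [6]].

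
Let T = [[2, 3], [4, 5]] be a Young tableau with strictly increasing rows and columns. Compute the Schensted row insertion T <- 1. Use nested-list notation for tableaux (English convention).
In row 1, 1 replaces 2 (the leftmost entry greater than 1); 2 is bumped to row 2. In row 2, 2 replaces 4 (the leftmost entry greater than 2); 4 is bumped to row 3. 4 starts a new row 3. The new tableau is [[1, 3], [2, 5], [4]].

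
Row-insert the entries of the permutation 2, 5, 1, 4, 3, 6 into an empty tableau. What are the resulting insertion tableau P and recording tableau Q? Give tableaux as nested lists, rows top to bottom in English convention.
Insert each entry of the permutation into P by Schensted row insertion, recording in Q the position of each new cell.

Insert 2: appended to row 1. P = [[2]].
Insert 5: appended to row 1. P = [[2, 5]].
Insert 1: 1 bumps 2 from row 1; 2 starts row 2. P = [[1, 5], [2]].
Insert 4: 4 bumps 5 from row 1; 5 appends to row 2. P = [[1, 4], [2, 5]].
Insert 3: 3 bumps 4 from row 1; 4 bumps 5 from row 2; 5 starts row 3. P = [[1, 3], [2, 4], [5]].
Insert 6: appended to row 1. P = [[1, 3, 6], [2, 4], [5]].

So P = [[1, 3, 6], [2, 4], [5]], Q = [[1, 2, 6], [3, 4], [5]].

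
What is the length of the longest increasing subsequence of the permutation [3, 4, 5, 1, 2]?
3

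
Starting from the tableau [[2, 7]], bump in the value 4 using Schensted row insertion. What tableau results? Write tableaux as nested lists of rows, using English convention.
[[2, 4], [7]]

In row 1, 4 replaces 7 (the leftmost entry greater than 4); 7 is bumped to row 2. 7 starts a new row 2. The new tableau is [[2, 4], [7]].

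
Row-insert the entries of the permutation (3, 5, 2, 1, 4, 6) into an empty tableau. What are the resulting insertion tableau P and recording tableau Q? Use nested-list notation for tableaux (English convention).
P = [[1, 4, 6], [2, 5], [3]], Q = [[1, 2, 6], [3, 5], [4]]

Insert each entry of the permutation into P by Schensted row insertion, recording in Q the position of each new cell.

Insert 3: appended to row 1. P = [[3]], Q = [[1]].
Insert 5: appended to row 1. P = [[3, 5]], Q = [[1, 2]].
Insert 2: 2 bumps 3 from row 1; 3 starts row 2. P = [[2, 5], [3]], Q = [[1, 2], [3]].
Insert 1: 1 bumps 2 from row 1; 2 bumps 3 from row 2; 3 starts row 3. P = [[1, 5], [2], [3]], Q = [[1, 2], [3], [4]].
Insert 4: 4 bumps 5 from row 1; 5 appends to row 2. P = [[1, 4], [2, 5], [3]], Q = [[1, 2], [3, 5], [4]].
Insert 6: appended to row 1. P = [[1, 4, 6], [2, 5], [3]], Q = [[1, 2, 6], [3, 5], [4]].

So P = [[1, 4, 6], [2, 5], [3]], Q = [[1, 2, 6], [3, 5], [4]].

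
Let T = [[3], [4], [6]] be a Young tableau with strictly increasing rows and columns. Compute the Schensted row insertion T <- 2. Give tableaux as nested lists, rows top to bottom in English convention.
[[2], [3], [4], [6]]

In row 1, 2 replaces 3 (the leftmost entry greater than 2); 3 is bumped to row 2. In row 2, 3 replaces 4 (the leftmost entry greater than 3); 4 is bumped to row 3. In row 3, 4 replaces 6 (the leftmost entry greater than 4); 6 is bumped to row 4. 6 starts a new row 4. The new tableau is [[2], [3], [4], [6]].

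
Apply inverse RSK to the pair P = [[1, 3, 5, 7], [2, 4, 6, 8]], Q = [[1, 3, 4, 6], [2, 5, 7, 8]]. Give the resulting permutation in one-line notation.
Reverse the RSK construction: for i from n down to 1, find the cell of Q containing i, remove the entry at that cell from P, and reverse-bump it up through P; the value ejected from row 1 is w(i).

Step i=8: Q has 8 at row 2, column 4; remove 8 from row 2 of P and reverse-bump: 8 enters row 1 and ejects 7. So w(8) = 7. P is now [[1, 3, 5, 8], [2, 4, 6]].
Step i=7: Q has 7 at row 2, column 3; remove 6 from row 2 of P and reverse-bump: 6 enters row 1 and ejects 5. So w(7) = 5. P is now [[1, 3, 6, 8], [2, 4]].
Step i=6: Q has 6 at row 1, column 4; remove that cell from P, ejecting 8. So w(6) = 8. P is now [[1, 3, 6], [2, 4]].
Step i=5: Q has 5 at row 2, column 2; remove 4 from row 2 of P and reverse-bump: 4 enters row 1 and ejects 3. So w(5) = 3. P is now [[1, 4, 6], [2]].
Step i=4: Q has 4 at row 1, column 3; remove that cell from P, ejecting 6. So w(4) = 6. P is now [[1, 4], [2]].
Step i=3: Q has 3 at row 1, column 2; remove that cell from P, ejecting 4. So w(3) = 4. P is now [[1], [2]].
Step i=2: Q has 2 at row 2, column 1; remove 2 from row 2 of P and reverse-bump: 2 enters row 1 and ejects 1. So w(2) = 1. P is now [[2]].
Step i=1: Q has 1 at row 1, column 1; remove that cell from P, ejecting 2. So w(1) = 2. P is now [].

So w = 2 1 4 6 3 8 5 7.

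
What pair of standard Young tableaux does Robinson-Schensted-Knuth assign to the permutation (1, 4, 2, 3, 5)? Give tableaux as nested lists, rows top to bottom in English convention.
Insert each entry of the permutation into P by Schensted row insertion, recording in Q the position of each new cell.

Insert 1: appended to row 1. P = [[1]], Q = [[1]].
Insert 4: appended to row 1. P = [[1, 4]], Q = [[1, 2]].
Insert 2: 2 bumps 4 from row 1; 4 starts row 2. P = [[1, 2], [4]], Q = [[1, 2], [3]].
Insert 3: appended to row 1. P = [[1, 2, 3], [4]], Q = [[1, 2, 4], [3]].
Insert 5: appended to row 1. P = [[1, 2, 3, 5], [4]], Q = [[1, 2, 4, 5], [3]].

So P = [[1, 2, 3, 5], [4]], Q = [[1, 2, 4, 5], [3]].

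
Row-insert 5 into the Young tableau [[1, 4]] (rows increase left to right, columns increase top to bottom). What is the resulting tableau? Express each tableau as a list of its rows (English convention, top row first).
[[1, 4, 5]]

5 is larger than every entry of row 1, so it is appended to row 1. The new tableau is [[1, 4, 5]].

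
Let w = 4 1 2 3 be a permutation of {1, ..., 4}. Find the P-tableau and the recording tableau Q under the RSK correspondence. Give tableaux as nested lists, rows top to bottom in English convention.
P = [[1, 2, 3], [4]], Q = [[1, 3, 4], [2]]

Insert each entry of the permutation into P by Schensted row insertion, recording in Q the position of each new cell.

Insert 4: appended to row 1. P = [[4]].
Insert 1: 1 bumps 4 from row 1; 4 starts row 2. P = [[1], [4]].
Insert 2: appended to row 1. P = [[1, 2], [4]].
Insert 3: appended to row 1. P = [[1, 2, 3], [4]].

So P = [[1, 2, 3], [4]], Q = [[1, 3, 4], [2]].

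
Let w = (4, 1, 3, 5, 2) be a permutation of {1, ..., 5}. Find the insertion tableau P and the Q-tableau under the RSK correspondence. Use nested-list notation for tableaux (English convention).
Insert each entry of the permutation into P by Schensted row insertion, recording in Q the position of each new cell.

After inserting 4: P = [[4]].
After inserting 1: P = [[1], [4]].
After inserting 3: P = [[1, 3], [4]].
After inserting 5: P = [[1, 3, 5], [4]].
After inserting 2: P = [[1, 2, 5], [3], [4]].

So P = [[1, 2, 5], [3], [4]], Q = [[1, 3, 4], [2], [5]].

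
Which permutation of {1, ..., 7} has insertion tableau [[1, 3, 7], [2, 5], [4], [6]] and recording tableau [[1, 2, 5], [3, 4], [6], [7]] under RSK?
Reverse the RSK construction: for i from n down to 1, find the cell of Q containing i, remove the entry at that cell from P, and reverse-bump it up through P; the value ejected from row 1 is w(i).

Step i=7: Q has 7 at row 4, column 1; remove 6 from row 4 of P and reverse-bump: 6 enters row 3 and ejects 4; 4 enters row 2 and ejects 2; 2 enters row 1 and ejects 1. So w(7) = 1. P is now [[2, 3, 7], [4, 5], [6]].
Step i=6: Q has 6 at row 3, column 1; remove 6 from row 3 of P and reverse-bump: 6 enters row 2 and ejects 5; 5 enters row 1 and ejects 3. So w(6) = 3. P is now [[2, 5, 7], [4, 6]].
Step i=5: Q has 5 at row 1, column 3; remove that cell from P, ejecting 7. So w(5) = 7. P is now [[2, 5], [4, 6]].
Step i=4: Q has 4 at row 2, column 2; remove 6 from row 2 of P and reverse-bump: 6 enters row 1 and ejects 5. So w(4) = 5. P is now [[2, 6], [4]].
Step i=3: Q has 3 at row 2, column 1; remove 4 from row 2 of P and reverse-bump: 4 enters row 1 and ejects 2. So w(3) = 2. P is now [[4, 6]].
Step i=2: Q has 2 at row 1, column 2; remove that cell from P, ejecting 6. So w(2) = 6. P is now [[4]].
Step i=1: Q has 1 at row 1, column 1; remove that cell from P, ejecting 4. So w(1) = 4. P is now [].

So w = 4 6 2 5 7 3 1.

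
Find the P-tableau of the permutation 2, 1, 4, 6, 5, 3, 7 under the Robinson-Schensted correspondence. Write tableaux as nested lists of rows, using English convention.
P = [[1, 3, 5, 7], [2, 4], [6]]

Insert 2: appended to row 1. P = [[2]].
Insert 1: 1 bumps 2 from row 1; 2 starts row 2. P = [[1], [2]].
Insert 4: appended to row 1. P = [[1, 4], [2]].
Insert 6: appended to row 1. P = [[1, 4, 6], [2]].
Insert 5: 5 bumps 6 from row 1; 6 appends to row 2. P = [[1, 4, 5], [2, 6]].
Insert 3: 3 bumps 4 from row 1; 4 bumps 6 from row 2; 6 starts row 3. P = [[1, 3, 5], [2, 4], [6]].
Insert 7: appended to row 1. P = [[1, 3, 5, 7], [2, 4], [6]].

So P = [[1, 3, 5, 7], [2, 4], [6]].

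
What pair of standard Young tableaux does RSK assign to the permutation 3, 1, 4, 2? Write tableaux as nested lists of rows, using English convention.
Insert each entry of the permutation into P by Schensted row insertion, recording in Q the position of each new cell.

Insert 3: appended to row 1. P = [[3]].
Insert 1: 1 bumps 3 from row 1; 3 starts row 2. P = [[1], [3]].
Insert 4: appended to row 1. P = [[1, 4], [3]].
Insert 2: 2 bumps 4 from row 1; 4 appends to row 2. P = [[1, 2], [3, 4]].

So P = [[1, 2], [3, 4]], Q = [[1, 3], [2, 4]].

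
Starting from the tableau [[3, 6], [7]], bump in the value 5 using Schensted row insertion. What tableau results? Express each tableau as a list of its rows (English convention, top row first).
In row 1, 5 replaces 6 (the leftmost entry greater than 5); 6 is bumped to row 2. In row 2, 6 replaces 7 (the leftmost entry greater than 6); 7 is bumped to row 3. 7 starts a new row 3. The new tableau is [[3, 5], [6], [7]].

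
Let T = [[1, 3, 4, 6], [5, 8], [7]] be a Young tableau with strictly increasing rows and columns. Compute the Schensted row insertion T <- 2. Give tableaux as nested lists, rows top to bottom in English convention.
[[1, 2, 4, 6], [3, 8], [5], [7]]

In row 1, 2 replaces 3 (the leftmost entry greater than 2); 3 is bumped to row 2. In row 2, 3 replaces 5 (the leftmost entry greater than 3); 5 is bumped to row 3. In row 3, 5 replaces 7 (the leftmost entry greater than 5); 7 is bumped to row 4. 7 starts a new row 4. The new tableau is [[1, 2, 4, 6], [3, 8], [5], [7]].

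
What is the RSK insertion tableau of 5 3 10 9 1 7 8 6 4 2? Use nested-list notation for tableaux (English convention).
Insert 5: appended to row 1. P = [[5]].
Insert 3: 3 bumps 5 from row 1; 5 starts row 2. P = [[3], [5]].
Insert 10: appended to row 1. P = [[3, 10], [5]].
Insert 9: 9 bumps 10 from row 1; 10 appends to row 2. P = [[3, 9], [5, 10]].
Insert 1: 1 bumps 3 from row 1; 3 bumps 5 from row 2; 5 starts row 3. P = [[1, 9], [3, 10], [5]].
Insert 7: 7 bumps 9 from row 1; 9 bumps 10 from row 2; 10 appends to row 3. P = [[1, 7], [3, 9], [5, 10]].
Insert 8: appended to row 1. P = [[1, 7, 8], [3, 9], [5, 10]].
Insert 6: 6 bumps 7 from row 1; 7 bumps 9 from row 2; 9 bumps 10 from row 3; 10 starts row 4. P = [[1, 6, 8], [3, 7], [5, 9], [10]].
Insert 4: 4 bumps 6 from row 1; 6 bumps 7 from row 2; 7 bumps 9 from row 3; 9 bumps 10 from row 4; 10 starts row 5. P = [[1, 4, 8], [3, 6], [5, 7], [9], [10]].
Insert 2: 2 bumps 4 from row 1; 4 bumps 6 from row 2; 6 bumps 7 from row 3; 7 bumps 9 from row 4; 9 bumps 10 from row 5; 10 starts row 6. P = [[1, 2, 8], [3, 4], [5, 6], [7], [9], [10]].

So P = [[1, 2, 8], [3, 4], [5, 6], [7], [9], [10]].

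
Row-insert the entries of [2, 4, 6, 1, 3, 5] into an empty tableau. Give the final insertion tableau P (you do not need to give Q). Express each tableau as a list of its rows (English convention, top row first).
Insert 2: appended to row 1. P = [[2]].
Insert 4: appended to row 1. P = [[2, 4]].
Insert 6: appended to row 1. P = [[2, 4, 6]].
Insert 1: 1 bumps 2 from row 1; 2 starts row 2. P = [[1, 4, 6], [2]].
Insert 3: 3 bumps 4 from row 1; 4 appends to row 2. P = [[1, 3, 6], [2, 4]].
Insert 5: 5 bumps 6 from row 1; 6 appends to row 2. P = [[1, 3, 5], [2, 4, 6]].

So P = [[1, 3, 5], [2, 4, 6]].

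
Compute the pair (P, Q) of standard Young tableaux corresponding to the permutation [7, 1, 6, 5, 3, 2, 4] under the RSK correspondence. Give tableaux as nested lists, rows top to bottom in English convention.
P = [[1, 2, 4], [3], [5], [6], [7]], Q = [[1, 3, 7], [2], [4], [5], [6]]

Insert each entry of the permutation into P by Schensted row insertion, recording in Q the position of each new cell.

Insert 7: appended to row 1. P = [[7]].
Insert 1: 1 bumps 7 from row 1; 7 starts row 2. P = [[1], [7]].
Insert 6: appended to row 1. P = [[1, 6], [7]].
Insert 5: 5 bumps 6 from row 1; 6 bumps 7 from row 2; 7 starts row 3. P = [[1, 5], [6], [7]].
Insert 3: 3 bumps 5 from row 1; 5 bumps 6 from row 2; 6 bumps 7 from row 3; 7 starts row 4. P = [[1, 3], [5], [6], [7]].
Insert 2: 2 bumps 3 from row 1; 3 bumps 5 from row 2; 5 bumps 6 from row 3; 6 bumps 7 from row 4; 7 starts row 5. P = [[1, 2], [3], [5], [6], [7]].
Insert 4: appended to row 1. P = [[1, 2, 4], [3], [5], [6], [7]].

So P = [[1, 2, 4], [3], [5], [6], [7]], Q = [[1, 3, 7], [2], [4], [5], [6]].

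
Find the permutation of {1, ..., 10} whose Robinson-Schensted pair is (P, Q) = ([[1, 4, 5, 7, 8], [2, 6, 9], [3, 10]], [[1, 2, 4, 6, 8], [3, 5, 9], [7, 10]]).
Reverse the RSK construction: for i from n down to 1, find the cell of Q containing i, remove the entry at that cell from P, and reverse-bump it up through P; the value ejected from row 1 is w(i).

Step i=10: Q has 10 at row 3, column 2; remove 10 from row 3 of P and reverse-bump: 10 enters row 2 and ejects 9; 9 enters row 1 and ejects 8. So w(10) = 8. P is now [[1, 4, 5, 7, 9], [2, 6, 10], [3]].
Step i=9: Q has 9 at row 2, column 3; remove 10 from row 2 of P and reverse-bump: 10 enters row 1 and ejects 9. So w(9) = 9. P is now [[1, 4, 5, 7, 10], [2, 6], [3]].
Step i=8: Q has 8 at row 1, column 5; remove that cell from P, ejecting 10. So w(8) = 10. P is now [[1, 4, 5, 7], [2, 6], [3]].
Step i=7: Q has 7 at row 3, column 1; remove 3 from row 3 of P and reverse-bump: 3 enters row 2 and ejects 2; 2 enters row 1 and ejects 1. So w(7) = 1. P is now [[2, 4, 5, 7], [3, 6]].
Step i=6: Q has 6 at row 1, column 4; remove that cell from P, ejecting 7. So w(6) = 7. P is now [[2, 4, 5], [3, 6]].
Step i=5: Q has 5 at row 2, column 2; remove 6 from row 2 of P and reverse-bump: 6 enters row 1 and ejects 5. So w(5) = 5. P is now [[2, 4, 6], [3]].
Step i=4: Q has 4 at row 1, column 3; remove that cell from P, ejecting 6. So w(4) = 6. P is now [[2, 4], [3]].
Step i=3: Q has 3 at row 2, column 1; remove 3 from row 2 of P and reverse-bump: 3 enters row 1 and ejects 2. So w(3) = 2. P is now [[3, 4]].
Step i=2: Q has 2 at row 1, column 2; remove that cell from P, ejecting 4. So w(2) = 4. P is now [[3]].
Step i=1: Q has 1 at row 1, column 1; remove that cell from P, ejecting 3. So w(1) = 3. P is now [].

So w = 3 4 2 6 5 7 1 10 9 8.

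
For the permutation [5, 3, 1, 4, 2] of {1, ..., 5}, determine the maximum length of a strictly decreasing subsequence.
3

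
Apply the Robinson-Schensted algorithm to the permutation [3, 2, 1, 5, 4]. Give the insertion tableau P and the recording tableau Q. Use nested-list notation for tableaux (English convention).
P = [[1, 4], [2, 5], [3]], Q = [[1, 4], [2, 5], [3]]

Insert each entry of the permutation into P by Schensted row insertion, recording in Q the position of each new cell.

Insert 3: appended to row 1. P = [[3]].
Insert 2: 2 bumps 3 from row 1; 3 starts row 2. P = [[2], [3]].
Insert 1: 1 bumps 2 from row 1; 2 bumps 3 from row 2; 3 starts row 3. P = [[1], [2], [3]].
Insert 5: appended to row 1. P = [[1, 5], [2], [3]].
Insert 4: 4 bumps 5 from row 1; 5 appends to row 2. P = [[1, 4], [2, 5], [3]].

So P = [[1, 4], [2, 5], [3]], Q = [[1, 4], [2, 5], [3]].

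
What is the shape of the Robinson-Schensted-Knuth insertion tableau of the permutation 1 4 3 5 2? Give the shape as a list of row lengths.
[3, 1, 1]

Row-insert each entry into an empty tableau.

After inserting 1: P = [[1]].
After inserting 4: P = [[1, 4]].
After inserting 3: P = [[1, 3], [4]].
After inserting 5: P = [[1, 3, 5], [4]].
After inserting 2: P = [[1, 2, 5], [3], [4]].

The final insertion tableau P = [[1, 2, 5], [3], [4]] has shape [3, 1, 1].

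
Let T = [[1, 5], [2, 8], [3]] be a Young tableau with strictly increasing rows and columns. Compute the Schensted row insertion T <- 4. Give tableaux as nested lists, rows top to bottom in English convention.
In row 1, 4 replaces 5 (the leftmost entry greater than 4); 5 is bumped to row 2. In row 2, 5 replaces 8 (the leftmost entry greater than 5); 8 is bumped to row 3. 8 is appended to row 3. The new tableau is [[1, 4], [2, 5], [3, 8]].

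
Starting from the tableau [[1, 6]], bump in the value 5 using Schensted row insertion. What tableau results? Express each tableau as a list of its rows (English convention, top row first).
In row 1, 5 replaces 6 (the leftmost entry greater than 5); 6 is bumped to row 2. 6 starts a new row 2. The new tableau is [[1, 5], [6]].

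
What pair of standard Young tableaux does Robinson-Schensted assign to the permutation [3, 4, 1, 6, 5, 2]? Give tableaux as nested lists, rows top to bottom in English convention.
P = [[1, 2, 5], [3, 4], [6]], Q = [[1, 2, 4], [3, 5], [6]]

Insert each entry of the permutation into P by Schensted row insertion, recording in Q the position of each new cell.

Insert 3: appended to row 1. P = [[3]].
Insert 4: appended to row 1. P = [[3, 4]].
Insert 1: 1 bumps 3 from row 1; 3 starts row 2. P = [[1, 4], [3]].
Insert 6: appended to row 1. P = [[1, 4, 6], [3]].
Insert 5: 5 bumps 6 from row 1; 6 appends to row 2. P = [[1, 4, 5], [3, 6]].
Insert 2: 2 bumps 4 from row 1; 4 bumps 6 from row 2; 6 starts row 3. P = [[1, 2, 5], [3, 4], [6]].

So P = [[1, 2, 5], [3, 4], [6]], Q = [[1, 2, 4], [3, 5], [6]].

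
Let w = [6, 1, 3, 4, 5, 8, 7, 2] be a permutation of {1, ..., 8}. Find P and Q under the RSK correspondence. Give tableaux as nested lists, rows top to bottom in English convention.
Insert each entry of the permutation into P by Schensted row insertion, recording in Q the position of each new cell.

Insert 6: appended to row 1. P = [[6]].
Insert 1: 1 bumps 6 from row 1; 6 starts row 2. P = [[1], [6]].
Insert 3: appended to row 1. P = [[1, 3], [6]].
Insert 4: appended to row 1. P = [[1, 3, 4], [6]].
Insert 5: appended to row 1. P = [[1, 3, 4, 5], [6]].
Insert 8: appended to row 1. P = [[1, 3, 4, 5, 8], [6]].
Insert 7: 7 bumps 8 from row 1; 8 appends to row 2. P = [[1, 3, 4, 5, 7], [6, 8]].
Insert 2: 2 bumps 3 from row 1; 3 bumps 6 from row 2; 6 starts row 3. P = [[1, 2, 4, 5, 7], [3, 8], [6]].

So P = [[1, 2, 4, 5, 7], [3, 8], [6]], Q = [[1, 3, 4, 5, 6], [2, 7], [8]].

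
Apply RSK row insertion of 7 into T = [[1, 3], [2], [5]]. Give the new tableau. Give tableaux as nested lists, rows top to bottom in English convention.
[[1, 3, 7], [2], [5]]

7 is larger than every entry of row 1, so it is appended to row 1. The new tableau is [[1, 3, 7], [2], [5]].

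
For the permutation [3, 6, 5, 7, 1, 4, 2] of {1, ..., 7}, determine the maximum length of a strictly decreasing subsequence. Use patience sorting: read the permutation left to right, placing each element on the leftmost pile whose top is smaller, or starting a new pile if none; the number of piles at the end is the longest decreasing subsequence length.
3: new pile. tops = [3]
6: onto pile 1 (replacing 3). tops = [6]
5: new pile. tops = [6, 5]
7: onto pile 1 (replacing 6). tops = [7, 5]
1: new pile. tops = [7, 5, 1]
4: onto pile 3 (replacing 1). tops = [7, 5, 4]
2: new pile. tops = [7, 5, 4, 2]

4 piles, so the longest decreasing subsequence has length 4.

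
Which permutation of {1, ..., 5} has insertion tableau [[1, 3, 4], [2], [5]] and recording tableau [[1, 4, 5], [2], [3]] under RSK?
5 2 1 3 4

Reverse the RSK construction: for i from n down to 1, find the cell of Q containing i, remove the entry at that cell from P, and reverse-bump it up through P; the value ejected from row 1 is w(i).

Step i=5: Q has 5 at row 1, column 3; remove that cell from P, ejecting 4. So w(5) = 4. P is now [[1, 3], [2], [5]].
Step i=4: Q has 4 at row 1, column 2; remove that cell from P, ejecting 3. So w(4) = 3. P is now [[1], [2], [5]].
Step i=3: Q has 3 at row 3, column 1; remove 5 from row 3 of P and reverse-bump: 5 enters row 2 and ejects 2; 2 enters row 1 and ejects 1. So w(3) = 1. P is now [[2], [5]].
Step i=2: Q has 2 at row 2, column 1; remove 5 from row 2 of P and reverse-bump: 5 enters row 1 and ejects 2. So w(2) = 2. P is now [[5]].
Step i=1: Q has 1 at row 1, column 1; remove that cell from P, ejecting 5. So w(1) = 5. P is now [].

So w = 5 2 1 3 4.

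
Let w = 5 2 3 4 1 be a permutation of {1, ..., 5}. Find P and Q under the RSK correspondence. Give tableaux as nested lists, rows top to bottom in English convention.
P = [[1, 3, 4], [2], [5]], Q = [[1, 3, 4], [2], [5]]

Insert each entry of the permutation into P by Schensted row insertion, recording in Q the position of each new cell.

Insert 5: appended to row 1. P = [[5]].
Insert 2: 2 bumps 5 from row 1; 5 starts row 2. P = [[2], [5]].
Insert 3: appended to row 1. P = [[2, 3], [5]].
Insert 4: appended to row 1. P = [[2, 3, 4], [5]].
Insert 1: 1 bumps 2 from row 1; 2 bumps 5 from row 2; 5 starts row 3. P = [[1, 3, 4], [2], [5]].

So P = [[1, 3, 4], [2], [5]], Q = [[1, 3, 4], [2], [5]].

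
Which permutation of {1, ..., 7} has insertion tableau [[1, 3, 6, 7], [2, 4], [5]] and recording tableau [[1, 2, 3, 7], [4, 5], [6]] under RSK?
2 5 6 1 4 3 7

Reverse the RSK construction: for i from n down to 1, find the cell of Q containing i, remove the entry at that cell from P, and reverse-bump it up through P; the value ejected from row 1 is w(i).

Step i=7: Q has 7 at row 1, column 4; remove that cell from P, ejecting 7. So w(7) = 7. P is now [[1, 3, 6], [2, 4], [5]].
Step i=6: Q has 6 at row 3, column 1; remove 5 from row 3 of P and reverse-bump: 5 enters row 2 and ejects 4; 4 enters row 1 and ejects 3. So w(6) = 3. P is now [[1, 4, 6], [2, 5]].
Step i=5: Q has 5 at row 2, column 2; remove 5 from row 2 of P and reverse-bump: 5 enters row 1 and ejects 4. So w(5) = 4. P is now [[1, 5, 6], [2]].
Step i=4: Q has 4 at row 2, column 1; remove 2 from row 2 of P and reverse-bump: 2 enters row 1 and ejects 1. So w(4) = 1. P is now [[2, 5, 6]].
Step i=3: Q has 3 at row 1, column 3; remove that cell from P, ejecting 6. So w(3) = 6. P is now [[2, 5]].
Step i=2: Q has 2 at row 1, column 2; remove that cell from P, ejecting 5. So w(2) = 5. P is now [[2]].
Step i=1: Q has 1 at row 1, column 1; remove that cell from P, ejecting 2. So w(1) = 2. P is now [].

So w = 2 5 6 1 4 3 7.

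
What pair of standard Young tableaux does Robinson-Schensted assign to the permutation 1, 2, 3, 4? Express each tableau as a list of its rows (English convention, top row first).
Insert each entry of the permutation into P by Schensted row insertion, recording in Q the position of each new cell.

Insert 1: appended to row 1. P = [[1]], Q = [[1]].
Insert 2: appended to row 1. P = [[1, 2]], Q = [[1, 2]].
Insert 3: appended to row 1. P = [[1, 2, 3]], Q = [[1, 2, 3]].
Insert 4: appended to row 1. P = [[1, 2, 3, 4]], Q = [[1, 2, 3, 4]].

So P = [[1, 2, 3, 4]], Q = [[1, 2, 3, 4]].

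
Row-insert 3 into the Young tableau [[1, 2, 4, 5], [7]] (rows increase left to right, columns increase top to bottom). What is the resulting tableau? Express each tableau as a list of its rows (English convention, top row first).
In row 1, 3 replaces 4 (the leftmost entry greater than 3); 4 is bumped to row 2. In row 2, 4 replaces 7 (the leftmost entry greater than 4); 7 is bumped to row 3. 7 starts a new row 3. The new tableau is [[1, 2, 3, 5], [4], [7]].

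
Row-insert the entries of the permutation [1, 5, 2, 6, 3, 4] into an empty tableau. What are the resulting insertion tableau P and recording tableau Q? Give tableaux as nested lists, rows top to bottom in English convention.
P = [[1, 2, 3, 4], [5, 6]], Q = [[1, 2, 4, 6], [3, 5]]

Insert each entry of the permutation into P by Schensted row insertion, recording in Q the position of each new cell.

After inserting 1: P = [[1]].
After inserting 5: P = [[1, 5]].
After inserting 2: P = [[1, 2], [5]].
After inserting 6: P = [[1, 2, 6], [5]].
After inserting 3: P = [[1, 2, 3], [5, 6]].
After inserting 4: P = [[1, 2, 3, 4], [5, 6]].

So P = [[1, 2, 3, 4], [5, 6]], Q = [[1, 2, 4, 6], [3, 5]].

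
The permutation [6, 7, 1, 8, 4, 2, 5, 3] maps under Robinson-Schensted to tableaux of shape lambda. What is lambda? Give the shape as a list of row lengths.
[3, 3, 2]

Row-insert each entry into an empty tableau.

After inserting 6: P = [[6]].
After inserting 7: P = [[6, 7]].
After inserting 1: P = [[1, 7], [6]].
After inserting 8: P = [[1, 7, 8], [6]].
After inserting 4: P = [[1, 4, 8], [6, 7]].
After inserting 2: P = [[1, 2, 8], [4, 7], [6]].
After inserting 5: P = [[1, 2, 5], [4, 7, 8], [6]].
After inserting 3: P = [[1, 2, 3], [4, 5, 8], [6, 7]].

The final insertion tableau P = [[1, 2, 3], [4, 5, 8], [6, 7]] has shape [3, 3, 2].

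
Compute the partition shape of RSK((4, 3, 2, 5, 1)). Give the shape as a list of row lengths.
[2, 1, 1, 1]

Row-insert each entry into an empty tableau.

After inserting 4: P = [[4]].
After inserting 3: P = [[3], [4]].
After inserting 2: P = [[2], [3], [4]].
After inserting 5: P = [[2, 5], [3], [4]].
After inserting 1: P = [[1, 5], [2], [3], [4]].

The final insertion tableau P = [[1, 5], [2], [3], [4]] has shape [2, 1, 1, 1].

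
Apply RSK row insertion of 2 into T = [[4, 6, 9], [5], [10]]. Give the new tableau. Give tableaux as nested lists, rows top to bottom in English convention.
In row 1, 2 replaces 4 (the leftmost entry greater than 2); 4 is bumped to row 2. In row 2, 4 replaces 5 (the leftmost entry greater than 4); 5 is bumped to row 3. In row 3, 5 replaces 10 (the leftmost entry greater than 5); 10 is bumped to row 4. 10 starts a new row 4. The new tableau is [[2, 6, 9], [4], [5], [10]].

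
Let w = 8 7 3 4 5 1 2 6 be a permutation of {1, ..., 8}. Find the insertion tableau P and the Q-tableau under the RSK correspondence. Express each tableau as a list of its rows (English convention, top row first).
P = [[1, 2, 5, 6], [3, 4], [7], [8]], Q = [[1, 4, 5, 8], [2, 7], [3], [6]]

Insert each entry of the permutation into P by Schensted row insertion, recording in Q the position of each new cell.

Insert 8: appended to row 1. P = [[8]].
Insert 7: 7 bumps 8 from row 1; 8 starts row 2. P = [[7], [8]].
Insert 3: 3 bumps 7 from row 1; 7 bumps 8 from row 2; 8 starts row 3. P = [[3], [7], [8]].
Insert 4: appended to row 1. P = [[3, 4], [7], [8]].
Insert 5: appended to row 1. P = [[3, 4, 5], [7], [8]].
Insert 1: 1 bumps 3 from row 1; 3 bumps 7 from row 2; 7 bumps 8 from row 3; 8 starts row 4. P = [[1, 4, 5], [3], [7], [8]].
Insert 2: 2 bumps 4 from row 1; 4 appends to row 2. P = [[1, 2, 5], [3, 4], [7], [8]].
Insert 6: appended to row 1. P = [[1, 2, 5, 6], [3, 4], [7], [8]].

So P = [[1, 2, 5, 6], [3, 4], [7], [8]], Q = [[1, 4, 5, 8], [2, 7], [3], [6]].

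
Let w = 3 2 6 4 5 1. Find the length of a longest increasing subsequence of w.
3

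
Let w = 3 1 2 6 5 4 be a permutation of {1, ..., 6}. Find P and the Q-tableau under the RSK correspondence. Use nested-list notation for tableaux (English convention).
P = [[1, 2, 4], [3, 5], [6]], Q = [[1, 3, 4], [2, 5], [6]]

Insert each entry of the permutation into P by Schensted row insertion, recording in Q the position of each new cell.

After inserting 3: P = [[3]].
After inserting 1: P = [[1], [3]].
After inserting 2: P = [[1, 2], [3]].
After inserting 6: P = [[1, 2, 6], [3]].
After inserting 5: P = [[1, 2, 5], [3, 6]].
After inserting 4: P = [[1, 2, 4], [3, 5], [6]].

So P = [[1, 2, 4], [3, 5], [6]], Q = [[1, 3, 4], [2, 5], [6]].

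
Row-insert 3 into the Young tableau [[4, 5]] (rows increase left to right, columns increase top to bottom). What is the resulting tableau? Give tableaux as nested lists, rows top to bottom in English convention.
In row 1, 3 replaces 4 (the leftmost entry greater than 3); 4 is bumped to row 2. 4 starts a new row 2. The new tableau is [[3, 5], [4]].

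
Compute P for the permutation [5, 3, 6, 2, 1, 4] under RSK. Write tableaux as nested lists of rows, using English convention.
P = [[1, 4], [2, 6], [3], [5]]

Insert 5: appended to row 1. P = [[5]].
Insert 3: 3 bumps 5 from row 1; 5 starts row 2. P = [[3], [5]].
Insert 6: appended to row 1. P = [[3, 6], [5]].
Insert 2: 2 bumps 3 from row 1; 3 bumps 5 from row 2; 5 starts row 3. P = [[2, 6], [3], [5]].
Insert 1: 1 bumps 2 from row 1; 2 bumps 3 from row 2; 3 bumps 5 from row 3; 5 starts row 4. P = [[1, 6], [2], [3], [5]].
Insert 4: 4 bumps 6 from row 1; 6 appends to row 2. P = [[1, 4], [2, 6], [3], [5]].

So P = [[1, 4], [2, 6], [3], [5]].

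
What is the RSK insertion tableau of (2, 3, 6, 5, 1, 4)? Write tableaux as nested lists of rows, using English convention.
P = [[1, 3, 4], [2, 5], [6]]

Insert 2: appended to row 1. P = [[2]].
Insert 3: appended to row 1. P = [[2, 3]].
Insert 6: appended to row 1. P = [[2, 3, 6]].
Insert 5: 5 bumps 6 from row 1; 6 starts row 2. P = [[2, 3, 5], [6]].
Insert 1: 1 bumps 2 from row 1; 2 bumps 6 from row 2; 6 starts row 3. P = [[1, 3, 5], [2], [6]].
Insert 4: 4 bumps 5 from row 1; 5 appends to row 2. P = [[1, 3, 4], [2, 5], [6]].

So P = [[1, 3, 4], [2, 5], [6]].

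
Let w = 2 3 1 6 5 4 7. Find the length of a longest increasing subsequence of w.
4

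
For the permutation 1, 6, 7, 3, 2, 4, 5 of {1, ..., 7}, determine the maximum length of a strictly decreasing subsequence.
3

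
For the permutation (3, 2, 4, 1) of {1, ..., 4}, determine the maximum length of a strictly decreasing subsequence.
3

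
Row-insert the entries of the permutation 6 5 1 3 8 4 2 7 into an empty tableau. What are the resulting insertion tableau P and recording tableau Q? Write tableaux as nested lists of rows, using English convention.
P = [[1, 2, 4, 7], [3, 8], [5], [6]], Q = [[1, 4, 5, 8], [2, 6], [3], [7]]

Insert each entry of the permutation into P by Schensted row insertion, recording in Q the position of each new cell.

Insert 6: appended to row 1. P = [[6]].
Insert 5: 5 bumps 6 from row 1; 6 starts row 2. P = [[5], [6]].
Insert 1: 1 bumps 5 from row 1; 5 bumps 6 from row 2; 6 starts row 3. P = [[1], [5], [6]].
Insert 3: appended to row 1. P = [[1, 3], [5], [6]].
Insert 8: appended to row 1. P = [[1, 3, 8], [5], [6]].
Insert 4: 4 bumps 8 from row 1; 8 appends to row 2. P = [[1, 3, 4], [5, 8], [6]].
Insert 2: 2 bumps 3 from row 1; 3 bumps 5 from row 2; 5 bumps 6 from row 3; 6 starts row 4. P = [[1, 2, 4], [3, 8], [5], [6]].
Insert 7: appended to row 1. P = [[1, 2, 4, 7], [3, 8], [5], [6]].

So P = [[1, 2, 4, 7], [3, 8], [5], [6]], Q = [[1, 4, 5, 8], [2, 6], [3], [7]].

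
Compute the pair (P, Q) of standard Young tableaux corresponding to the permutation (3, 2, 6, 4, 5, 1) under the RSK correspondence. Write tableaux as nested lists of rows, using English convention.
P = [[1, 4, 5], [2, 6], [3]], Q = [[1, 3, 5], [2, 4], [6]]

Insert each entry of the permutation into P by Schensted row insertion, recording in Q the position of each new cell.

Insert 3: appended to row 1. P = [[3]].
Insert 2: 2 bumps 3 from row 1; 3 starts row 2. P = [[2], [3]].
Insert 6: appended to row 1. P = [[2, 6], [3]].
Insert 4: 4 bumps 6 from row 1; 6 appends to row 2. P = [[2, 4], [3, 6]].
Insert 5: appended to row 1. P = [[2, 4, 5], [3, 6]].
Insert 1: 1 bumps 2 from row 1; 2 bumps 3 from row 2; 3 starts row 3. P = [[1, 4, 5], [2, 6], [3]].

So P = [[1, 4, 5], [2, 6], [3]], Q = [[1, 3, 5], [2, 4], [6]].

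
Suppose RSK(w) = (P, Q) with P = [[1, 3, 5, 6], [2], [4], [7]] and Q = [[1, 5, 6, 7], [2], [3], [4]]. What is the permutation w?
Reverse the RSK construction: for i from n down to 1, find the cell of Q containing i, remove the entry at that cell from P, and reverse-bump it up through P; the value ejected from row 1 is w(i).

Step i=7: Q has 7 at row 1, column 4; remove that cell from P, ejecting 6. So w(7) = 6. P is now [[1, 3, 5], [2], [4], [7]].
Step i=6: Q has 6 at row 1, column 3; remove that cell from P, ejecting 5. So w(6) = 5. P is now [[1, 3], [2], [4], [7]].
Step i=5: Q has 5 at row 1, column 2; remove that cell from P, ejecting 3. So w(5) = 3. P is now [[1], [2], [4], [7]].
Step i=4: Q has 4 at row 4, column 1; remove 7 from row 4 of P and reverse-bump: 7 enters row 3 and ejects 4; 4 enters row 2 and ejects 2; 2 enters row 1 and ejects 1. So w(4) = 1. P is now [[2], [4], [7]].
Step i=3: Q has 3 at row 3, column 1; remove 7 from row 3 of P and reverse-bump: 7 enters row 2 and ejects 4; 4 enters row 1 and ejects 2. So w(3) = 2. P is now [[4], [7]].
Step i=2: Q has 2 at row 2, column 1; remove 7 from row 2 of P and reverse-bump: 7 enters row 1 and ejects 4. So w(2) = 4. P is now [[7]].
Step i=1: Q has 1 at row 1, column 1; remove that cell from P, ejecting 7. So w(1) = 7. P is now [].

So w = 7 4 2 1 3 5 6.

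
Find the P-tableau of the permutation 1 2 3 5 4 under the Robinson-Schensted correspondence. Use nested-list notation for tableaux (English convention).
P = [[1, 2, 3, 4], [5]]

After inserting 1: P = [[1]].
After inserting 2: P = [[1, 2]].
After inserting 3: P = [[1, 2, 3]].
After inserting 5: P = [[1, 2, 3, 5]].
After inserting 4: P = [[1, 2, 3, 4], [5]].

So P = [[1, 2, 3, 4], [5]].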